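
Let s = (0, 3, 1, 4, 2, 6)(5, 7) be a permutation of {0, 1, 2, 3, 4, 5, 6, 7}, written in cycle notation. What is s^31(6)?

6 lies in the 6-cycle (0, 3, 1, 4, 2, 6).
Since the cycle has length 6, s^31 acts on it the same as s^1 (31 mod 6 = 1).
Advancing 1 step from 6: 6 → 0.

0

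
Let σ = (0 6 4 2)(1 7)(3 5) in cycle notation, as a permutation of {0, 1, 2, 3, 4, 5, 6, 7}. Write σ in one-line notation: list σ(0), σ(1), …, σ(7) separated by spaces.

6 7 0 5 2 3 4 1

Image by image: 0↦6, 1↦7, 2↦0, 3↦5, 4↦2, 5↦3, 6↦4, 7↦1.
Listing these in domain order gives 6 7 0 5 2 3 4 1.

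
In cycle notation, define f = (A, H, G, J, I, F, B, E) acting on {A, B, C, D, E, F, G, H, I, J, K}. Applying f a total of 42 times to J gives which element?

F

J lies in the 8-cycle (A, H, G, J, I, F, B, E).
Since the cycle has length 8, f^42 acts on it the same as f^2 (42 mod 8 = 2).
Stepping 2 places around the cycle: J → I → F.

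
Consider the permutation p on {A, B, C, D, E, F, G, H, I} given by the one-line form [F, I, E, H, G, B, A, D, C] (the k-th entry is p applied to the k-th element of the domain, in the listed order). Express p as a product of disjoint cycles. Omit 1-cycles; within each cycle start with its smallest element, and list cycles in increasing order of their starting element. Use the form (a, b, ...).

Iterating p from A gives A → F → B → I → C → E → G → A; that is the 7-cycle (A, F, B, I, C, E, G).
Repeating from the next unused element and collecting all non-trivial cycles gives (A, F, B, I, C, E, G)(D, H).

(A, F, B, I, C, E, G)(D, H)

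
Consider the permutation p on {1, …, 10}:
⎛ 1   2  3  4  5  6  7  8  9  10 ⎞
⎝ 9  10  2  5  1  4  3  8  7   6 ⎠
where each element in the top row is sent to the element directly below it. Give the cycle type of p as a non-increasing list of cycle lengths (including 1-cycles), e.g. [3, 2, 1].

The disjoint cycles are (1, 9, 7, 3, 2, 10, 6, 4, 5)(8), with lengths 9, 1 in non-increasing order.

[9, 1]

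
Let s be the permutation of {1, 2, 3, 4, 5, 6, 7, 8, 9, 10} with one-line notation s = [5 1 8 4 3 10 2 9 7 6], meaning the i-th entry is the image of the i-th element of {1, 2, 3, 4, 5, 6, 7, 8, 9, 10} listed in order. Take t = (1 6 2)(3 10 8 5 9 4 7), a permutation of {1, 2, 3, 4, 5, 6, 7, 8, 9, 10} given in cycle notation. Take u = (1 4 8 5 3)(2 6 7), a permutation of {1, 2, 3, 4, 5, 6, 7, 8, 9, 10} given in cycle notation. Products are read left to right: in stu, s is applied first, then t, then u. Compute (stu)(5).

Apply the permutations in order: s(5) = 3, then t(3) = 10, then u(10) = 10. So (stu)(5) = 10.

10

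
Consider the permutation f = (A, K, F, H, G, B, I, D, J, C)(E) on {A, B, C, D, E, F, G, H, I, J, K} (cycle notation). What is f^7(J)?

B

J lies in the 10-cycle (A, K, F, H, G, B, I, D, J, C).
Advancing 7 steps from J: J → C → A → K → F → H → G → B.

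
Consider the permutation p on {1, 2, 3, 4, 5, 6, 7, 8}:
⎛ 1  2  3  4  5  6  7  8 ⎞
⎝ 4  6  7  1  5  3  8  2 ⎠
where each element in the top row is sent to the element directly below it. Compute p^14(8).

7

Tracing 8 → 2 → … returns to 8 after 5 steps, so 8 lies in a 5-cycle (2, 6, 3, 7, 8).
On a 5-cycle, p^5 is the identity, so p^14 = p^4 there (14 ≡ 4 mod 5).
Stepping 4 places around the cycle: 8 → 2 → 6 → 3 → 7.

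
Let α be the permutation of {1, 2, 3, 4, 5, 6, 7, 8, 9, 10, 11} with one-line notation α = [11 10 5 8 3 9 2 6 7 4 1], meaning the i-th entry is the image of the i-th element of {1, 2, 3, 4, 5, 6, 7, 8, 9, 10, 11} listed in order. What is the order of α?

14

The disjoint-cycle form of α has cycle lengths 7, 2, 2.
The order of α is the least common multiple of its cycle lengths: lcm(7, 2, 2) = 14.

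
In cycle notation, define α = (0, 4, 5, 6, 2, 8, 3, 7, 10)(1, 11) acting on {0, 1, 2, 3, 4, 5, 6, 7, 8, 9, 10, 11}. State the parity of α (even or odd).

odd

The cycle lengths are 9, 2, 1.
A cycle is odd iff its length is even; α has 1 even-length cycle, so sgn(α) = (−1)^1 and α is odd.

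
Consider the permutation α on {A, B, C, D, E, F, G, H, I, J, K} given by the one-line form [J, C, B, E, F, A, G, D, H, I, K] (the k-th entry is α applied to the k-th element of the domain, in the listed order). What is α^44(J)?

Tracing J → I → … returns to J after 7 steps, so J lies in a 7-cycle (A J I H D E F).
Since the cycle has length 7, α^44 acts on it the same as α^2 (44 mod 7 = 2).
Advancing 2 steps from J: J → I → H.

H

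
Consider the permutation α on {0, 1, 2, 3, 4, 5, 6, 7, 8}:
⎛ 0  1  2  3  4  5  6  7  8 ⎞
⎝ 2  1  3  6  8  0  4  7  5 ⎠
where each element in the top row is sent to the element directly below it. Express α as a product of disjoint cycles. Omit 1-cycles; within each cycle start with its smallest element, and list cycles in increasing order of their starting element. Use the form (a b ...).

Iterating α from 0 gives 0 → 2 → 3 → 6 → 4 → 8 → 5 → 0; that is the 7-cycle (0 2 3 6 4 8 5).
Continuing from each remaining unvisited element yields (0 2 3 6 4 8 5).

(0 2 3 6 4 8 5)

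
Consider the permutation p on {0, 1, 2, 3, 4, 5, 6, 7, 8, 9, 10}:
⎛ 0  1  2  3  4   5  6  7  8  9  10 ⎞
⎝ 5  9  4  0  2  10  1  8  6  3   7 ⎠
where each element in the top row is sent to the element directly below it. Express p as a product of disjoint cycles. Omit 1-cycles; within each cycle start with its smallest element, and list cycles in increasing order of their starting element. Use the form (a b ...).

Iterating p from 0 gives 0 → 5 → 10 → 7 → 8 → 6 → 1 → 9 → 3 → 0; that is the 9-cycle (0 5 10 7 8 6 1 9 3).
Repeating from the next unused element and collecting all non-trivial cycles gives (0 5 10 7 8 6 1 9 3)(2 4).

(0 5 10 7 8 6 1 9 3)(2 4)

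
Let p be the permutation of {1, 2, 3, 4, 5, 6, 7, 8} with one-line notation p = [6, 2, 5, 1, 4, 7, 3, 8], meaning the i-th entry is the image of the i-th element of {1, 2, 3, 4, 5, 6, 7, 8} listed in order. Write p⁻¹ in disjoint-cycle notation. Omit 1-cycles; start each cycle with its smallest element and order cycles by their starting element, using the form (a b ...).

The cycle decomposition of p is (1 6 7 3 5 4).
Reversing each cycle (and rotating so the smallest element leads) gives p⁻¹ = (1 4 5 3 7 6).

(1 4 5 3 7 6)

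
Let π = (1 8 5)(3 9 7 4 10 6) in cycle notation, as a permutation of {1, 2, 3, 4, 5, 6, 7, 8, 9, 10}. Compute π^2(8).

8 lies in the 3-cycle (1 8 5).
Stepping 2 places around the cycle: 8 → 5 → 1.

1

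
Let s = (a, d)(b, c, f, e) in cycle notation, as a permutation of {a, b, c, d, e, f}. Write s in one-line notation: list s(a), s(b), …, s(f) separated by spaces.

d c f a b e

Reading each image from the cycles: a↦d, b↦c, c↦f, d↦a, e↦b, f↦e.
So the one-line form is d c f a b e.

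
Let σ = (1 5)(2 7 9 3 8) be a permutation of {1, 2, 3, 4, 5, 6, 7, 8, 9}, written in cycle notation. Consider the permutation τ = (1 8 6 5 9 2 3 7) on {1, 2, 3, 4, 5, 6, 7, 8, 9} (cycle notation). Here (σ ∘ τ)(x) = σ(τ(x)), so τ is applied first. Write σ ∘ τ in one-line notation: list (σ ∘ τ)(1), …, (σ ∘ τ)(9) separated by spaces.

2 8 9 4 3 1 5 6 7

(σ ∘ τ)(x) = σ(τ(x)). Computing each image: σ(τ(1)) = σ(8) = 2, σ(τ(2)) = σ(3) = 8, σ(τ(3)) = σ(7) = 9, σ(τ(4)) = σ(4) = 4, σ(τ(5)) = σ(9) = 3, σ(τ(6)) = σ(5) = 1, σ(τ(7)) = σ(1) = 5, σ(τ(8)) = σ(6) = 6, σ(τ(9)) = σ(2) = 7.
Hence σ ∘ τ = [2 8 9 4 3 1 5 6 7].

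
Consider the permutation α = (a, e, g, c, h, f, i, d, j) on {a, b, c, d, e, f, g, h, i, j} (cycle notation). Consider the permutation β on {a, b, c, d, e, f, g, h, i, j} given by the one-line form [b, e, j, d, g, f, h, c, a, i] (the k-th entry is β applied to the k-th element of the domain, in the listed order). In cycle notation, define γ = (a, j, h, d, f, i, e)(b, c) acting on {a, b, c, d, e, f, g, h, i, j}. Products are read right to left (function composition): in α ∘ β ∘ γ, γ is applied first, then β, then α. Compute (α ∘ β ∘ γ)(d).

Apply the permutations in order: γ(d) = f, then β(f) = f, then α(f) = i. So (α ∘ β ∘ γ)(d) = i.

i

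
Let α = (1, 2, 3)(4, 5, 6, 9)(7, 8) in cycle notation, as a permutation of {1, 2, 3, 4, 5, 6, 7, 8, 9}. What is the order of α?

12

The disjoint cycles have lengths 4, 3, 2.
Since disjoint cycles commute, ord(α) = lcm(4, 3, 2) = 12.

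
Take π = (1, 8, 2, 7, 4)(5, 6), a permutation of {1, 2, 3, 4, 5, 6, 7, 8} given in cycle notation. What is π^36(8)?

8 lies in the 5-cycle (1, 8, 2, 7, 4).
Powers repeat with period 5 on this cycle, and 36 mod 5 = 1, so π^36(8) = π^1(8).
Stepping 1 place around the cycle: 8 → 2.

2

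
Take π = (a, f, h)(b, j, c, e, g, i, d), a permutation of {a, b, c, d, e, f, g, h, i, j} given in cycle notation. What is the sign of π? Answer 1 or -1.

1

The cycle lengths are 7, 3.
A cycle is odd iff its length is even; π has 0 even-length cycles, so sgn(π) = (−1)^0 and π is even.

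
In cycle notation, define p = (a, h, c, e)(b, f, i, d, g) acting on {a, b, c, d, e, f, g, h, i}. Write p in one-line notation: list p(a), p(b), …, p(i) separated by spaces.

h f e g a i b c d

Each element maps to the next entry in its cycle (wrapping to the front): a↦h, b↦f, c↦e, d↦g, e↦a, f↦i, g↦b, h↦c, i↦d.
So the one-line form is h f e g a i b c d.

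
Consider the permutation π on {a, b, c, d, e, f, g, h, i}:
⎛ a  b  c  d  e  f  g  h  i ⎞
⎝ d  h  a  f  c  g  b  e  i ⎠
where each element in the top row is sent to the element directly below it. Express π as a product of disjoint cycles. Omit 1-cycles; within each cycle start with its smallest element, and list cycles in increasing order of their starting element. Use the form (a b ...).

(a d f g b h e c)

Iterating π from a gives a → d → f → g → b → h → e → c → a; that is the 8-cycle (a d f g b h e c).
Continuing from each remaining unvisited element yields (a d f g b h e c).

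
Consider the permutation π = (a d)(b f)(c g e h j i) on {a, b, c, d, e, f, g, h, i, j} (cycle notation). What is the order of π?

The cycle type of π is (6, 2, 2).
The order of π is the least common multiple of its cycle lengths: lcm(6, 2, 2) = 6.

6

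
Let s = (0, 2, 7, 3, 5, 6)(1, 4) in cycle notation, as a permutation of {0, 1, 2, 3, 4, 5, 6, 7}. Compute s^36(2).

2 lies in the 6-cycle (0, 2, 7, 3, 5, 6).
Powers repeat with period 6 on this cycle, and 36 mod 6 = 0, so s^36(2) = s^0(2).
So s^36(2) = 2.

2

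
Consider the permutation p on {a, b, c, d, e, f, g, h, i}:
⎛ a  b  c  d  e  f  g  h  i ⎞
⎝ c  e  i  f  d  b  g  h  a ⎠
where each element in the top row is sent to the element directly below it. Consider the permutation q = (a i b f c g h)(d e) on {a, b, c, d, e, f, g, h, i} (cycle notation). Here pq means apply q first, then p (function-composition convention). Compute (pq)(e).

First apply q: q(e) = d, then p(d) = f. Thus (pq)(e) = f.

f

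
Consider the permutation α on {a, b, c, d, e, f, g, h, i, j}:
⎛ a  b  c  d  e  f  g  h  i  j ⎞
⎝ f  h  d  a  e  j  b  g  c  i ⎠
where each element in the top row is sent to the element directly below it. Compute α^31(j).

Tracing j → i → … returns to j after 6 steps, so j lies in a 6-cycle (a f j i c d).
On a 6-cycle, α^6 is the identity, so α^31 = α^1 there (31 ≡ 1 mod 6).
Stepping 1 place around the cycle: j → i.

i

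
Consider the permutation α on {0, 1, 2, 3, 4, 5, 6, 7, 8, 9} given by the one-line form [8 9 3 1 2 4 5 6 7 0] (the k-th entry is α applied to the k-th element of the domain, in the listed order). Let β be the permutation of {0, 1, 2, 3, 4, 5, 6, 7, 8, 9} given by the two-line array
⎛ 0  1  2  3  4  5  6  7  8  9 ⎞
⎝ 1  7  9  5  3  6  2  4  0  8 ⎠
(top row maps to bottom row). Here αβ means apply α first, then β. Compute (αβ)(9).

1

First apply α: α(9) = 0, then β(0) = 1. Thus (αβ)(9) = 1.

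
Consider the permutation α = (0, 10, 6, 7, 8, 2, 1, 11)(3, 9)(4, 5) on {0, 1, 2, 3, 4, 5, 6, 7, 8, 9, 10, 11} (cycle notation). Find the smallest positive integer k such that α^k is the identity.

8

The cycle type of α is (8, 2, 2).
The order of α is the least common multiple of its cycle lengths: lcm(8, 2, 2) = 8.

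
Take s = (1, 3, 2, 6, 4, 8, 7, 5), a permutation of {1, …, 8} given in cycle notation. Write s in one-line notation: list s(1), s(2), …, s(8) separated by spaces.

Image by image: 1→3, 2→6, 3→2, 4→8, 5→1, 6→4, 7→5, 8→7.
So the one-line form is 3 6 2 8 1 4 5 7.

3 6 2 8 1 4 5 7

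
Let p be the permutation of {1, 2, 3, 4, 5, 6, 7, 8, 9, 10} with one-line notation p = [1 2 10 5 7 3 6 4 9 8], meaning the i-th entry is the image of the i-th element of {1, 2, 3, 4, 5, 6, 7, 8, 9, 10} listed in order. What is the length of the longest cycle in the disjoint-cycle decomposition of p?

Decomposing into disjoint cycles gives (3, 10, 8, 4, 5, 7, 6); the longest has length 7.

7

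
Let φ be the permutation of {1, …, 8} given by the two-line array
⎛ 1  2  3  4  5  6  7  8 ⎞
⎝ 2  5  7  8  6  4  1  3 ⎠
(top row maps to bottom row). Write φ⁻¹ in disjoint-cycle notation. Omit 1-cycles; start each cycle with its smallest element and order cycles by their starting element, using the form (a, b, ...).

The cycle decomposition of φ is (1, 2, 5, 6, 4, 8, 3, 7).
Reversing each cycle (and rotating so the smallest element leads) gives φ⁻¹ = (1, 7, 3, 8, 4, 6, 5, 2).

(1, 7, 3, 8, 4, 6, 5, 2)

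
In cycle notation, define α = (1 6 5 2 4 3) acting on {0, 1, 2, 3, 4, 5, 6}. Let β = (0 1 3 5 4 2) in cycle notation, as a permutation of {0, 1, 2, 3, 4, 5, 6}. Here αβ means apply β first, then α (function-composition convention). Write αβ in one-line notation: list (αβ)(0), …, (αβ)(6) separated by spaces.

For each element, apply β then α: 0 → 1 → 6; 1 → 3 → 1; 2 → 0 → 0; 3 → 5 → 2; 4 → 2 → 4; 5 → 4 → 3; 6 → 6 → 5.
Collecting the images, αβ = [6 1 0 2 4 3 5].

6 1 0 2 4 3 5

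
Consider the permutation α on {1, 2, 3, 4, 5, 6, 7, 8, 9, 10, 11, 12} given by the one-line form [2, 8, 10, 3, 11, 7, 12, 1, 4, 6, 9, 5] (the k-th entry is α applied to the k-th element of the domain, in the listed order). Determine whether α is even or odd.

even

In disjoint-cycle form the cycle lengths are 9, 3.
A cycle of length ℓ contributes ℓ−1 transpositions, so α is a product of 8 + 2 = 10 transpositions — even.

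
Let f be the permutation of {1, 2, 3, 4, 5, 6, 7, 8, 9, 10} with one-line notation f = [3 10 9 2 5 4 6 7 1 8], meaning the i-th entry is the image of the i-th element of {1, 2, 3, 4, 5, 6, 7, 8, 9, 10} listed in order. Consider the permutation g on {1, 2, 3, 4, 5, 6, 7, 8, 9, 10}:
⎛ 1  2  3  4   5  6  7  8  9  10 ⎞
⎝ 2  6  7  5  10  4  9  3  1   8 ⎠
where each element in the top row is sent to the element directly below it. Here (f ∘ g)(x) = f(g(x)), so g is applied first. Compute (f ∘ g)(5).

8

(f ∘ g)(5) = f(g(5)). g(5) = 10, then f(10) = 8. So (f ∘ g)(5) = 8.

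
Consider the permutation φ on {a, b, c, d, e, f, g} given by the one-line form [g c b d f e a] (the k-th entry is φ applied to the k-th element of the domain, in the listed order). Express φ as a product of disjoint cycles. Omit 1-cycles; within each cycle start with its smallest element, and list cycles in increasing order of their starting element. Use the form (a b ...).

Iterating φ from a gives a → g → a; that is the 2-cycle (a g).
Continuing from each remaining unvisited element yields (a g)(b c)(e f).

(a g)(b c)(e f)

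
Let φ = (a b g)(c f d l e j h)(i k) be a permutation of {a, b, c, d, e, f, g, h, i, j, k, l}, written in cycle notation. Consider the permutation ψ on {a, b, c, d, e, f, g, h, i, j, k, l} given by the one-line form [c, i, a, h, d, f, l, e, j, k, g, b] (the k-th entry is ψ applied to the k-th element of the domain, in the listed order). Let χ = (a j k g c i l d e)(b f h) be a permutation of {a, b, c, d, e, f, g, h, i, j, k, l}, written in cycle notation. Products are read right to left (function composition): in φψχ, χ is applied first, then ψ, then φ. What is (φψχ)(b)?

Apply the permutations in order: χ(b) = f, then ψ(f) = f, then φ(f) = d. So (φψχ)(b) = d.

d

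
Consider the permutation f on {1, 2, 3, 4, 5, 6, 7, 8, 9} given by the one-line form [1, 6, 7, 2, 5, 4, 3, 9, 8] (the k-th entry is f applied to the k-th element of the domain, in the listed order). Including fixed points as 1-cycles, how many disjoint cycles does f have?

The cycle decomposition is (1)(2, 6, 4)(3, 7)(5)(8, 9), which has 5 cycles (counting 1-cycles).

5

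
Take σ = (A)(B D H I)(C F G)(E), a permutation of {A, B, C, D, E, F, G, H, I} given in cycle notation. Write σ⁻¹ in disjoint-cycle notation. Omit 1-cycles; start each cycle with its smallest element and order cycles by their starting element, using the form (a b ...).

The inverse reverses each cycle.
After reversing and putting each cycle's least element first, σ⁻¹ = (B I H D)(C G F).

(B I H D)(C G F)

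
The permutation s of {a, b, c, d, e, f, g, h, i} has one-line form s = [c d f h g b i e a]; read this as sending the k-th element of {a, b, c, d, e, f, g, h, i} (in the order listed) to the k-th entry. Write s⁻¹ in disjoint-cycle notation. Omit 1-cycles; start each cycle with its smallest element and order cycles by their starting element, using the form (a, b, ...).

First write s in disjoint cycles: (a, c, f, b, d, h, e, g, i).
Reversing each cycle (and rotating so the smallest element leads) gives s⁻¹ = (a, i, g, e, h, d, b, f, c).

(a, i, g, e, h, d, b, f, c)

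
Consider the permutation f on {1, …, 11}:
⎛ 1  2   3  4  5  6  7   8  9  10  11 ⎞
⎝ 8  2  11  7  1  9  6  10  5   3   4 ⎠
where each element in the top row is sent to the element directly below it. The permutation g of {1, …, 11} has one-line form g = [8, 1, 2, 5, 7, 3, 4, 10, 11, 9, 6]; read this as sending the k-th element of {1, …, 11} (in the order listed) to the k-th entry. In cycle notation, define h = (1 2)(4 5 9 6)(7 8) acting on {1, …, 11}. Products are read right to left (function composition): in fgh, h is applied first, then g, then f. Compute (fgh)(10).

5

Chase 10: h(10) = 10; g(10) = 9; f(9) = 5. Hence (fgh)(10) = 5.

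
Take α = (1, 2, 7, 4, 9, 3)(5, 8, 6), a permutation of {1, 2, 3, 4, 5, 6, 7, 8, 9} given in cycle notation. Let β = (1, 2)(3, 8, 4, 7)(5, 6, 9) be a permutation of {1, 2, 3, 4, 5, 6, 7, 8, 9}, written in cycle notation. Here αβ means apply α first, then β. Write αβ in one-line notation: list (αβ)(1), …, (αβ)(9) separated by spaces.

(αβ)(x) = β(α(x)). Computing each image: β(α(1)) = β(2) = 1, β(α(2)) = β(7) = 3, β(α(3)) = β(1) = 2, β(α(4)) = β(9) = 5, β(α(5)) = β(8) = 4, β(α(6)) = β(5) = 6, β(α(7)) = β(4) = 7, β(α(8)) = β(6) = 9, β(α(9)) = β(3) = 8.
Hence αβ = [1 3 2 5 4 6 7 9 8].

1 3 2 5 4 6 7 9 8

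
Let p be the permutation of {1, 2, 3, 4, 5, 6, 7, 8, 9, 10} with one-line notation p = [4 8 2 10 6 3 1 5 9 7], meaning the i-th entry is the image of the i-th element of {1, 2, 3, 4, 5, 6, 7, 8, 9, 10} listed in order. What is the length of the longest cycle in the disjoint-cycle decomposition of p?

Decomposing into disjoint cycles gives (1, 4, 10, 7)(2, 8, 5, 6, 3); the longest has length 5.

5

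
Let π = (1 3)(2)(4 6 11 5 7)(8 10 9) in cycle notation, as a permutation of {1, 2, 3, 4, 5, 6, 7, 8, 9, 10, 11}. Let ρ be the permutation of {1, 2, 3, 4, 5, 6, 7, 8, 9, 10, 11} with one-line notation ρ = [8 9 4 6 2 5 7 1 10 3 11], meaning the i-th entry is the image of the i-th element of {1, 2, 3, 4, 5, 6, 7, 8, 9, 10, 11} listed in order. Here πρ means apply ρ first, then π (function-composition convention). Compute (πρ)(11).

5

ρ(11) = 11, then π(11) = 5; composing gives (πρ)(11) = 5.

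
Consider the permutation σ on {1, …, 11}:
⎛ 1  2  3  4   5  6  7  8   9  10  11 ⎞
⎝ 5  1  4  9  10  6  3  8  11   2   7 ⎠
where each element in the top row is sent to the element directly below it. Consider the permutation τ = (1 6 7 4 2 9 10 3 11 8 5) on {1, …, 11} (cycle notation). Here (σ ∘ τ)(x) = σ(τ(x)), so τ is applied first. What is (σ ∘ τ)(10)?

τ(10) = 3, then σ(3) = 4; composing gives (σ ∘ τ)(10) = 4.

4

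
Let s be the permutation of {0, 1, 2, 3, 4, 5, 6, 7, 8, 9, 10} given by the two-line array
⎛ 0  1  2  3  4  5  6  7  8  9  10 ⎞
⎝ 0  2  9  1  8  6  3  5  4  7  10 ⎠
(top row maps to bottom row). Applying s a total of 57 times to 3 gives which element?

1

Tracing 3 → 1 → … returns to 3 after 7 steps, so 3 lies in a 7-cycle (1, 2, 9, 7, 5, 6, 3).
Powers repeat with period 7 on this cycle, and 57 mod 7 = 1, so s^57(3) = s^1(3).
Advancing 1 step from 3: 3 → 1.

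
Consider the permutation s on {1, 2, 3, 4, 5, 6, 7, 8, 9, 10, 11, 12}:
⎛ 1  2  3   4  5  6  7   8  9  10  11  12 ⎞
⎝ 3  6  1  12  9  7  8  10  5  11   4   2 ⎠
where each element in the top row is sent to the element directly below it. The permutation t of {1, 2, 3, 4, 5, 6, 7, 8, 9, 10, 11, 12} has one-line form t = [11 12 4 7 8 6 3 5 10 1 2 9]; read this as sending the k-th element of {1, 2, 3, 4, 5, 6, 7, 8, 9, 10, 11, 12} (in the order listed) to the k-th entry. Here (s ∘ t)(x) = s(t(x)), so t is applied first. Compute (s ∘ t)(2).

2

First apply t: t(2) = 12, then s(12) = 2. Thus (s ∘ t)(2) = 2.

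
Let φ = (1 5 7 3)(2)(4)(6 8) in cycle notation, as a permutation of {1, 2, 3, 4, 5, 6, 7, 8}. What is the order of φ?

4

The disjoint cycles have lengths 4, 2, 1, 1.
Since disjoint cycles commute, ord(φ) = lcm(4, 2) = 4.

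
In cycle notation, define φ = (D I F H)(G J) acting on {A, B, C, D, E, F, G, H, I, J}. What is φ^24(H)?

H lies in the 4-cycle (D I F H).
Powers repeat with period 4 on this cycle, and 24 mod 4 = 0, so φ^24(H) = φ^0(H).
So φ^24(H) = H.

H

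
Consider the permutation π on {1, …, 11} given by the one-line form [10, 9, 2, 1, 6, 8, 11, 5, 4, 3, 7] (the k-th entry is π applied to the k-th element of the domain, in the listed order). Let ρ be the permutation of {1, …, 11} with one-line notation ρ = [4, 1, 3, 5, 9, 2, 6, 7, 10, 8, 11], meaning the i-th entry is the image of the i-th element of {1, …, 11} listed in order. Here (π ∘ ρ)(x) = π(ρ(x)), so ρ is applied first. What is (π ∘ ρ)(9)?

First apply ρ: ρ(9) = 10, then π(10) = 3. Thus (π ∘ ρ)(9) = 3.

3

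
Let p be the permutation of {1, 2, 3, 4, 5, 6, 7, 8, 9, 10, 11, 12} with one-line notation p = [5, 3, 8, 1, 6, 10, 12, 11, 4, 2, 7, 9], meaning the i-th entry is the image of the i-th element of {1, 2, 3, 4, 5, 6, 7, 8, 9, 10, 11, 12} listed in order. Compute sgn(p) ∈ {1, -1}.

In disjoint-cycle form the cycle lengths are 12.
A cycle of length ℓ contributes ℓ−1 transpositions, so p is a product of 11 transpositions — odd.

-1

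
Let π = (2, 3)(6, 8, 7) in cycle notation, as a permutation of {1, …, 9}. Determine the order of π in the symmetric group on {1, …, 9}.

The cycle type of π is (3, 2, 1, 1, 1, 1).
The order of π is the least common multiple of its cycle lengths: lcm(3, 2) = 6.

6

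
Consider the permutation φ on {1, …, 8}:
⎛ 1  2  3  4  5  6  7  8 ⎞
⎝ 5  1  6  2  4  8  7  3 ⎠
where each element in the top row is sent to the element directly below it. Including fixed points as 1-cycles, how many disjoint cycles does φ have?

The cycle decomposition is (1, 5, 4, 2)(3, 6, 8)(7), which has 3 cycles (counting 1-cycles).

3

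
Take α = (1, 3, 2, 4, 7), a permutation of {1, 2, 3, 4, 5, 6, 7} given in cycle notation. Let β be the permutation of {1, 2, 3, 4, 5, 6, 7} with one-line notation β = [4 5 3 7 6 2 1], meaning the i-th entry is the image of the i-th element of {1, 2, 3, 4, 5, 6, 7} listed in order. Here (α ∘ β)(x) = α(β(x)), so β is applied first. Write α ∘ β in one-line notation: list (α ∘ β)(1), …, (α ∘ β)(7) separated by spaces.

Chase each element through β then α: 1 → 4 → 7; 2 → 5 → 5; 3 → 3 → 2; 4 → 7 → 1; 5 → 6 → 6; 6 → 2 → 4; 7 → 1 → 3.
So α ∘ β in one-line form is 7 5 2 1 6 4 3.

7 5 2 1 6 4 3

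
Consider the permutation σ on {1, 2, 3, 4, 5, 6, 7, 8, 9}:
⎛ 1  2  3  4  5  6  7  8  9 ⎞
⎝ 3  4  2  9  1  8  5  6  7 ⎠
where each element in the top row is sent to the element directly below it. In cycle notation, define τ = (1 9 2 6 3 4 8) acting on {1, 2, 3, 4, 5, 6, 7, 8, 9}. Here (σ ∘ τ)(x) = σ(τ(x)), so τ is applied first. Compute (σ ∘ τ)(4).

6

(σ ∘ τ)(4) = σ(τ(4)). τ(4) = 8, then σ(8) = 6. So (σ ∘ τ)(4) = 6.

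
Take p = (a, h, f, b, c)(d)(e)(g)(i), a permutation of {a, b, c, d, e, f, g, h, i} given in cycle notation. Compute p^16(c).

a

c lies in the 5-cycle (a, h, f, b, c).
Powers repeat with period 5 on this cycle, and 16 mod 5 = 1, so p^16(c) = p^1(c).
Stepping 1 place around the cycle: c → a.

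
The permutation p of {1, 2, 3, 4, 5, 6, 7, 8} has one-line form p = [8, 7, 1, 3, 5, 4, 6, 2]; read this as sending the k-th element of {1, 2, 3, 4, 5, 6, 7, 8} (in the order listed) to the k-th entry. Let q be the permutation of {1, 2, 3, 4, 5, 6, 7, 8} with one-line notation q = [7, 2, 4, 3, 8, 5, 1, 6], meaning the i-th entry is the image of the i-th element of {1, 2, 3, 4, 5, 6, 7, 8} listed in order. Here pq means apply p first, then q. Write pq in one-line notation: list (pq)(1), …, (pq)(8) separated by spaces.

6 1 7 4 8 3 5 2

Chase each element through p then q: 1 → 8 → 6; 2 → 7 → 1; 3 → 1 → 7; 4 → 3 → 4; 5 → 5 → 8; 6 → 4 → 3; 7 → 6 → 5; 8 → 2 → 2.
Collecting the images, pq = [6 1 7 4 8 3 5 2].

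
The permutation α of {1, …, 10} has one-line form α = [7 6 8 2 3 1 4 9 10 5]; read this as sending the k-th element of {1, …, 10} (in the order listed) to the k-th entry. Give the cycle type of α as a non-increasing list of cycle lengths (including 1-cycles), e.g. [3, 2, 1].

The disjoint cycles are (1 7 4 2 6)(3 8 9 10 5), with lengths 5, 5 in non-increasing order.

[5, 5]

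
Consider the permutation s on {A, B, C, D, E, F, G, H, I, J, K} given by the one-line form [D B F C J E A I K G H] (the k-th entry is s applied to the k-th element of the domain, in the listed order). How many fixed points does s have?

1

The fixed points (elements with s(x) = x) are {B}, so there is 1.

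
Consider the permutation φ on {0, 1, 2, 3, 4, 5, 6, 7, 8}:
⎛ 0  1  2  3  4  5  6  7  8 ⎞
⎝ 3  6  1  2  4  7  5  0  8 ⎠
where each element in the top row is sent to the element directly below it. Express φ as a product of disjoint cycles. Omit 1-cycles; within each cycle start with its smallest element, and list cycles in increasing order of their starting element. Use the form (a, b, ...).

(0, 3, 2, 1, 6, 5, 7)

From 0: 0 → 3 → 2 → 1 → 6 → 5 → 7 → 0, closing the cycle (0, 3, 2, 1, 6, 5, 7).
Continuing from each remaining unvisited element yields (0, 3, 2, 1, 6, 5, 7).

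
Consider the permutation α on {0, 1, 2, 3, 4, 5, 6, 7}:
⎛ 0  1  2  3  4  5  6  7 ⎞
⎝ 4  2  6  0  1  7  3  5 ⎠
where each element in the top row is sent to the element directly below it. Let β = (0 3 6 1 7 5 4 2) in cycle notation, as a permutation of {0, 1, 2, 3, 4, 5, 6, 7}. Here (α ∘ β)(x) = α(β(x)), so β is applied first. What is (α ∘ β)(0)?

0

First apply β: β(0) = 3, then α(3) = 0. Thus (α ∘ β)(0) = 0.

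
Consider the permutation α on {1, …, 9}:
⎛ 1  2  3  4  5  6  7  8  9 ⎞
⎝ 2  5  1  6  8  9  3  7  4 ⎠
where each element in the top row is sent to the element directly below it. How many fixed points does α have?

No element satisfies α(x) = x, so there are 0 fixed points.

0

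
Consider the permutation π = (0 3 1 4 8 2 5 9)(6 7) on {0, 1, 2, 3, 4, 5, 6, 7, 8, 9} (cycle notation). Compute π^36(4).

9

4 lies in the 8-cycle (0 3 1 4 8 2 5 9).
Powers repeat with period 8 on this cycle, and 36 mod 8 = 4, so π^36(4) = π^4(4).
Stepping 4 places around the cycle: 4 → 8 → 2 → 5 → 9.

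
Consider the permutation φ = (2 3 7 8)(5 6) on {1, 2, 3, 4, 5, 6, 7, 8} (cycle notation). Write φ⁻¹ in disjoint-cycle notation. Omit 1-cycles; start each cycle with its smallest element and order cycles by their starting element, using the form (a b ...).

(2 8 7 3)(5 6)

If φ sends a → b within a cycle, φ⁻¹ sends b → a; equivalently, reverse each cycle.
Reversing each cycle of φ and rotating so the smallest element leads gives (2 8 7 3)(5 6).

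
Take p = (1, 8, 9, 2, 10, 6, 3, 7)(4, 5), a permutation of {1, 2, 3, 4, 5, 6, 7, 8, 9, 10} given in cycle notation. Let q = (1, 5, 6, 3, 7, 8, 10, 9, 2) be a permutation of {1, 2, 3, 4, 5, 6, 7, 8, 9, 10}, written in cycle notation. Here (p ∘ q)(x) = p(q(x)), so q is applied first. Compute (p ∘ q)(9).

10

q(9) = 2, then p(2) = 10; composing gives (p ∘ q)(9) = 10.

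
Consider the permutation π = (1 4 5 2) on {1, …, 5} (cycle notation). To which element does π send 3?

3

3 does not appear in any cycle of π, so it is a fixed point: π(3) = 3.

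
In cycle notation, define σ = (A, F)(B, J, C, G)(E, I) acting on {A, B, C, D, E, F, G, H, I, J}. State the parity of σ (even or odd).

odd

The cycle lengths are 4, 2, 2, 1, 1.
A cycle of length ℓ contributes ℓ−1 transpositions, so σ is a product of 3 + 1 + 1 = 5 transpositions — odd.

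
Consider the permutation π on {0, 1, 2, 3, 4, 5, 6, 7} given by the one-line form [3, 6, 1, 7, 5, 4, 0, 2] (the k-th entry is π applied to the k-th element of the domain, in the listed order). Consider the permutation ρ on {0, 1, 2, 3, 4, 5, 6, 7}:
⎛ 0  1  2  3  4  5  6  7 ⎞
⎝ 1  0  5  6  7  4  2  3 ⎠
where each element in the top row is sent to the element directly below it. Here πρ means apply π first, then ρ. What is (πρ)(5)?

(πρ)(5) = ρ(π(5)). π(5) = 4, then ρ(4) = 7. So (πρ)(5) = 7.

7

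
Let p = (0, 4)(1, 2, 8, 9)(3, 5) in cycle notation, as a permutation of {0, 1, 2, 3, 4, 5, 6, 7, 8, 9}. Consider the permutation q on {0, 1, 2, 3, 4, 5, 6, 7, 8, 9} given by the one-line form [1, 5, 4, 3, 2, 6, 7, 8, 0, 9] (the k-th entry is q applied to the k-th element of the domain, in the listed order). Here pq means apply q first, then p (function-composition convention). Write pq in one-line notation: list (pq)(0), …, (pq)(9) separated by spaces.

For each element, apply q then p: 0 → 1 → 2; 1 → 5 → 3; 2 → 4 → 0; 3 → 3 → 5; 4 → 2 → 8; 5 → 6 → 6; 6 → 7 → 7; 7 → 8 → 9; 8 → 0 → 4; 9 → 9 → 1.
So pq in one-line form is 2 3 0 5 8 6 7 9 4 1.

2 3 0 5 8 6 7 9 4 1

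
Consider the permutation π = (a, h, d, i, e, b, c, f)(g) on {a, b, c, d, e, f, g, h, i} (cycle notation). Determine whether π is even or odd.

The cycle lengths are 8, 1.
A cycle of length ℓ contributes ℓ−1 transpositions, so π is a product of 7 transpositions — odd.

odd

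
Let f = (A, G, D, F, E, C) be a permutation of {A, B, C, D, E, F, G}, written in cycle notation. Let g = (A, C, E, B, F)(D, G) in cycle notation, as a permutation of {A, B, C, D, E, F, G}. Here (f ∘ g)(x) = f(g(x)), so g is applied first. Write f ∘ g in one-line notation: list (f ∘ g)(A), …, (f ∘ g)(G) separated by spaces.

Chase each element through g then f: A → C → A; B → F → E; C → E → C; D → G → D; E → B → B; F → A → G; G → D → F.
Collecting the images, f ∘ g = [A E C D B G F].

A E C D B G F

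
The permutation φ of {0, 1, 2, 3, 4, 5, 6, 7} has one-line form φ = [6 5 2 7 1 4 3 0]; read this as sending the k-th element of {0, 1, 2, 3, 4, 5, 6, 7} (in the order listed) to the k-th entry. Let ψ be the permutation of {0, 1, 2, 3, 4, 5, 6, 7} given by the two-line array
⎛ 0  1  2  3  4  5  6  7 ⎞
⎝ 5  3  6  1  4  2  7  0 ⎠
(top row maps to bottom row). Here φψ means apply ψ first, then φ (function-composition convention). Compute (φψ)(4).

First apply ψ: ψ(4) = 4, then φ(4) = 1. Thus (φψ)(4) = 1.

1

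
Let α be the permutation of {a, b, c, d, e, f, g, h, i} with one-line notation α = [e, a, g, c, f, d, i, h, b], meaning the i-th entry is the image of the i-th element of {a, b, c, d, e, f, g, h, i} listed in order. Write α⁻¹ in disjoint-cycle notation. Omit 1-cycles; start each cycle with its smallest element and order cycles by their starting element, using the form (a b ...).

First write α in disjoint cycles: (a e f d c g i b).
Reversing each cycle (and rotating so the smallest element leads) gives α⁻¹ = (a b i g c d f e).

(a b i g c d f e)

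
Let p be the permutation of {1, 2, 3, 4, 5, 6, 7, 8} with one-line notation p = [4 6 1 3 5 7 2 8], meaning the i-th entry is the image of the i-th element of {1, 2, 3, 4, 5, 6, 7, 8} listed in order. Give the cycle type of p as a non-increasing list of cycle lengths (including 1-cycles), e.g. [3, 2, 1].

[3, 3, 1, 1]

The disjoint cycles are (1, 4, 3)(2, 6, 7)(5)(8), with lengths 3, 3, 1, 1 in non-increasing order.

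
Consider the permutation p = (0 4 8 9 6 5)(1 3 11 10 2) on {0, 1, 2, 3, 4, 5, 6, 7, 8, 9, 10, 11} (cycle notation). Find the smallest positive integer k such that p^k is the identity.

The disjoint cycles have lengths 6, 5, 1.
The order of p is the least common multiple of its cycle lengths: lcm(6, 5) = 30.

30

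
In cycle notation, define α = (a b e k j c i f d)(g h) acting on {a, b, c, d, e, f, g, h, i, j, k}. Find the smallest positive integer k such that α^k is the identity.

The disjoint cycles have lengths 9, 2.
Since disjoint cycles commute, ord(α) = lcm(9, 2) = 18.

18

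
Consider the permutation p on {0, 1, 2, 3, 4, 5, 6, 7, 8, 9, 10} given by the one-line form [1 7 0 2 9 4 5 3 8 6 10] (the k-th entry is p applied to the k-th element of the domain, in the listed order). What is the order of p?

20

Writing p as disjoint cycles, the cycle lengths are 5, 4, 1, 1.
The order is lcm(5, 4) = 20.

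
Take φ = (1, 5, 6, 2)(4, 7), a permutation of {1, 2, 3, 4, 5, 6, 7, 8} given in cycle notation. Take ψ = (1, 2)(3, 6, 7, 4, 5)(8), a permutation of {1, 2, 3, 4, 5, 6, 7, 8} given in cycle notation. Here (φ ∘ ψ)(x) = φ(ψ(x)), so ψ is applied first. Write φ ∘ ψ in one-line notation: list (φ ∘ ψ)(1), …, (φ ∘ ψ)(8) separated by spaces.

1 5 2 6 3 4 7 8

(φ ∘ ψ)(x) = φ(ψ(x)). Computing each image: φ(ψ(1)) = φ(2) = 1, φ(ψ(2)) = φ(1) = 5, φ(ψ(3)) = φ(6) = 2, φ(ψ(4)) = φ(5) = 6, φ(ψ(5)) = φ(3) = 3, φ(ψ(6)) = φ(7) = 4, φ(ψ(7)) = φ(4) = 7, φ(ψ(8)) = φ(8) = 8.
Hence φ ∘ ψ = [1 5 2 6 3 4 7 8].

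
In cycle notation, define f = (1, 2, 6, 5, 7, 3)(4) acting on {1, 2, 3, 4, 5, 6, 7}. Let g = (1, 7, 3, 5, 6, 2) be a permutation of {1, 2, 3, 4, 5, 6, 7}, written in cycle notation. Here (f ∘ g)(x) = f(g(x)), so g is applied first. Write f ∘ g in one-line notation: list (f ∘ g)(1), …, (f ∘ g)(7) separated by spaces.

3 2 7 4 5 6 1

For each element, apply g then f: 1 → 7 → 3; 2 → 1 → 2; 3 → 5 → 7; 4 → 4 → 4; 5 → 6 → 5; 6 → 2 → 6; 7 → 3 → 1.
Collecting the images, f ∘ g = [3 2 7 4 5 6 1].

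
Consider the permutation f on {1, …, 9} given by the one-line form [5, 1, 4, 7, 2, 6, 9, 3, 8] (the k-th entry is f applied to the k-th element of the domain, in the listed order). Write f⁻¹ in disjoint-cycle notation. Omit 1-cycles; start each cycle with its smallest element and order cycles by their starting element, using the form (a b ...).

(1 2 5)(3 8 9 7 4)

First write f in disjoint cycles: (1 5 2)(3 4 7 9 8).
The inverse reverses every cycle; in canonical form, f⁻¹ = (1 2 5)(3 8 9 7 4).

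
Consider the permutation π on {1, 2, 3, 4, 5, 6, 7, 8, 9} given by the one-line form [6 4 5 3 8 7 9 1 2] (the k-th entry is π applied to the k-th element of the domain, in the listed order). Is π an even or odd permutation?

In disjoint-cycle form the cycle lengths are 9.
A cycle is odd iff its length is even; π has 0 even-length cycles, so sgn(π) = (−1)^0 and π is even.

even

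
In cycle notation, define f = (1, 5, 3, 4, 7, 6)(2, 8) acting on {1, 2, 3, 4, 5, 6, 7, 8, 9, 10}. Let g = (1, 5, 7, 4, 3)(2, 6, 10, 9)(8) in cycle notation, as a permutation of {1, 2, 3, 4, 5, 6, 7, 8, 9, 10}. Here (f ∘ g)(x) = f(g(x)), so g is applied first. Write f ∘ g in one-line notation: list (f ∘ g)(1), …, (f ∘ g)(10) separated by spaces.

(f ∘ g)(x) = f(g(x)). Computing each image: f(g(1)) = f(5) = 3, f(g(2)) = f(6) = 1, f(g(3)) = f(1) = 5, f(g(4)) = f(3) = 4, f(g(5)) = f(7) = 6, f(g(6)) = f(10) = 10, f(g(7)) = f(4) = 7, f(g(8)) = f(8) = 2, f(g(9)) = f(2) = 8, f(g(10)) = f(9) = 9.
Hence f ∘ g = [3 1 5 4 6 10 7 2 8 9].

3 1 5 4 6 10 7 2 8 9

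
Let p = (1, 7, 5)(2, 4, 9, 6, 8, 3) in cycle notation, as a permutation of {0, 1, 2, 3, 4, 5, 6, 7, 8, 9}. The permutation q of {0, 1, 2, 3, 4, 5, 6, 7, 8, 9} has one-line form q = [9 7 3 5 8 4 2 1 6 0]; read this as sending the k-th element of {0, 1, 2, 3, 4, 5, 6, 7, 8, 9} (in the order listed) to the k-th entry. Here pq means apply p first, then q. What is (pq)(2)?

p(2) = 4, then q(4) = 8; composing gives (pq)(2) = 8.

8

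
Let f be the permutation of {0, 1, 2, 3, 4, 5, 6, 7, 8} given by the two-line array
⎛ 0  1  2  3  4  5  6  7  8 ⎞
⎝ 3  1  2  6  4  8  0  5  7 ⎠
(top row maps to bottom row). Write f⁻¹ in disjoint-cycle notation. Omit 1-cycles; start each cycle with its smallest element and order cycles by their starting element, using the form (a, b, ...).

(0, 6, 3)(5, 7, 8)

The cycle decomposition of f is (0, 3, 6)(5, 8, 7).
The inverse reverses every cycle; in canonical form, f⁻¹ = (0, 6, 3)(5, 7, 8).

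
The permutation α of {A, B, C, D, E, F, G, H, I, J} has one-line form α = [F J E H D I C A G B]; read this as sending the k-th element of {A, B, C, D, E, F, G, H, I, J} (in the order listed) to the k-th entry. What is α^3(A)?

G

Tracing A → F → … returns to A after 8 steps, so A lies in an 8-cycle (A F I G C E D H).
Advancing 3 steps from A: A → F → I → G.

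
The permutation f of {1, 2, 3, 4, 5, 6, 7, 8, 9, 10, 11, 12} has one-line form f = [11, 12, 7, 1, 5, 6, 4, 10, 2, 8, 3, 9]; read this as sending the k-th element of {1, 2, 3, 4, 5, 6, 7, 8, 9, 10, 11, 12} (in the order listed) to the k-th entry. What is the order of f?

The disjoint-cycle form of f has cycle lengths 5, 3, 2, 1, 1.
The order of f is the least common multiple of its cycle lengths: lcm(5, 3, 2) = 30.

30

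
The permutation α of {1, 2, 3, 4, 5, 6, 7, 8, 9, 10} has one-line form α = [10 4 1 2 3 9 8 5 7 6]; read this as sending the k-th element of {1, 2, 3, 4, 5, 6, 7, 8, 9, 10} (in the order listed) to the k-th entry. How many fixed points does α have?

No element satisfies α(x) = x, so there are 0 fixed points.

0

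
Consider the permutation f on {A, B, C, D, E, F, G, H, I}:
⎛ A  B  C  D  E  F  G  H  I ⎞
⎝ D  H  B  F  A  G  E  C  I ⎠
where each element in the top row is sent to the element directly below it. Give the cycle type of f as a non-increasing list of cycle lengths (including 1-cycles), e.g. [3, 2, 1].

[5, 3, 1]

The disjoint cycles are (A, D, F, G, E)(B, H, C)(I), with lengths 5, 3, 1 in non-increasing order.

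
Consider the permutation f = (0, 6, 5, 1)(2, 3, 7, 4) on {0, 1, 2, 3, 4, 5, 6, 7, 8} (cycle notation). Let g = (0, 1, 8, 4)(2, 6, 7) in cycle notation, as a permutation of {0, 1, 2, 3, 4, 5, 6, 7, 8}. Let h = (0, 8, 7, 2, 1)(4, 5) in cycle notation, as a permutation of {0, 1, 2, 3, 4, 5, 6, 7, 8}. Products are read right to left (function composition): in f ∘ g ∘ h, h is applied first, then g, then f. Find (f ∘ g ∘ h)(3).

7

Apply the permutations in order: h(3) = 3, then g(3) = 3, then f(3) = 7. So (f ∘ g ∘ h)(3) = 7.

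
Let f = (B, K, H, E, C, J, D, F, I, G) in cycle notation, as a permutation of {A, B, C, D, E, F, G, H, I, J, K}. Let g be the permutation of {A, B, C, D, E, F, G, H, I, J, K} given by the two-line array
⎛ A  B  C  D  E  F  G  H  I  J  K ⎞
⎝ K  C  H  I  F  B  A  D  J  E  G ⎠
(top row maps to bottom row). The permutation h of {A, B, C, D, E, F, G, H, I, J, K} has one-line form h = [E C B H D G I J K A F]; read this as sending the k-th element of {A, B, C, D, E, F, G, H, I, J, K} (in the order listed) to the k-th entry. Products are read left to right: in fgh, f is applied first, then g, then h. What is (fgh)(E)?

J

Chase E: f(E) = C; g(C) = H; h(H) = J. Hence (fgh)(E) = J.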